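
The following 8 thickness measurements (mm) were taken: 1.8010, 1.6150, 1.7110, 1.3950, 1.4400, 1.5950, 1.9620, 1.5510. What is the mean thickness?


Formula: Average = sum / n
Substituting: Average = 13.0700 / 8
Result: 1.6338 mm


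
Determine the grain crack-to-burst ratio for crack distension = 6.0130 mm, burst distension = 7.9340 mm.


Formula: Ratio = crack / burst
Substituting: Ratio = 6.0130 / 7.9340
Result: 0.7579


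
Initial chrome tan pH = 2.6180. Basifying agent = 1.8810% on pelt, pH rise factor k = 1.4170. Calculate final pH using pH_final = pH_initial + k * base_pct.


Formula: pH_final = pH_initial + k * base_pct
Substituting: pH_final = 2.6180 + 1.4170 * 1.8810
Result: 5.2834


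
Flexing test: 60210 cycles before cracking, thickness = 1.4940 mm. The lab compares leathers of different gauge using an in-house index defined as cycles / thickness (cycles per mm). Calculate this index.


Formula: Index = cycles / thickness
Substituting: Index = 60210 / 1.4940
Result: 40301.2048 cycles/mm


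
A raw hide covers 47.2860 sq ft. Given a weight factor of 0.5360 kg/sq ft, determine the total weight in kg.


Formula: Weight = area * weight_per_sqft
Substituting: Weight = 47.2860 * 0.5360
Result: 25.3453 kg


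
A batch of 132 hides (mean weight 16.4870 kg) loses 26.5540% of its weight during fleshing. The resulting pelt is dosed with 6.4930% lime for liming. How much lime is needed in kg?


Total_raw = N * avg_wt = 132 * 16.4870 = 2176.2840 kg
Substrate = Total_raw * (1 - loss/100) = 2176.2840 * (1 - 26.5540/100) = 1598.3935 kg
Lime = Substrate * pct / 100 = 1598.3935 * 6.4930 / 100 = 103.7837 kg


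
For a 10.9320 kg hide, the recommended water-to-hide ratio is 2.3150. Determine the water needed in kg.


Formula: Water = hide_weight * ratio
Substituting: Water = 10.9320 * 2.3150
Result: 25.3076 kg


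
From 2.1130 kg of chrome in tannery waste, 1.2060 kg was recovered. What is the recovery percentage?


Formula: Recovery = recovered / input * 100
Substituting: Recovery = 1.2060 / 2.1130 * 100
Result: 57.0752 %


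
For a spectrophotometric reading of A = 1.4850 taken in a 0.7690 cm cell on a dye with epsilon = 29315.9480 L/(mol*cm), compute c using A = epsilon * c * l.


Formula: c = A / (epsilon * l)
Substituting: c = 1.4850 / (29315.9480 * 0.7690)
Result: 6.5871e-05 mol/L


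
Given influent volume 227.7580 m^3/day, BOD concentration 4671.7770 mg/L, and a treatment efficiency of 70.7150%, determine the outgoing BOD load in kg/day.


Load_in = volume * conc / 1000 = 227.7580 * 4671.7770 / 1000 = 1064.0346 kg/day
Removed = Load_in * eff / 100 = 1064.0346 * 70.7150 / 100 = 752.4321 kg/day
Load_out = Load_in - Removed = 1064.0346 - 752.4321 = 311.6025 kg/day


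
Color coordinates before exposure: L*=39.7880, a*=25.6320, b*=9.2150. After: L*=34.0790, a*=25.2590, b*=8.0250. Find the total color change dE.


dL = -5.7090, da = -0.3730, db = -1.1900
dE = sqrt((-5.7090)^2 + (-0.3730)^2 + (-1.1900)^2) = 5.8436


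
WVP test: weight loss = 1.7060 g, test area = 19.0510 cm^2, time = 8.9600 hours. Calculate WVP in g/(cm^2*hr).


Formula: WVP = loss / (area * time)
Substituting: WVP = 1.7060 / (19.0510 * 8.9600)
Result: 0.00999432 g/(cm^2*hr)


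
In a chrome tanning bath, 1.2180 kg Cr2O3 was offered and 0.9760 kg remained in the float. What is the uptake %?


Formula: Uptake = (offered - residual) / offered * 100
Substituting: Uptake = (1.2180 - 0.9760) / 1.2180 * 100
Result: 19.8686 %


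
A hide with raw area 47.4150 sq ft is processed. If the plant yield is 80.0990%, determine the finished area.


Formula: finished = raw * yield / 100
Substituting: finished = 47.4150 * 80.0990 / 100
Result: 37.9789 sq ft


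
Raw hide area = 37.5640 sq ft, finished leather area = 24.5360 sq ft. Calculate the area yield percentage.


Formula: Yield = finished / raw * 100
Substituting: Yield = 24.5360 / 37.5640 * 100
Result: 65.3179 %


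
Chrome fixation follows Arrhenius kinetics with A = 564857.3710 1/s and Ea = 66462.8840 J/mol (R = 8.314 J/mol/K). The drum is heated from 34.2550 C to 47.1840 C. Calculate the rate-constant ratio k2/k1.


T1 = 34.2550 + 273.15 = 307.4050 K; T2 = 47.1840 + 273.15 = 320.3340 K
k1 = A * exp(-Ea/(R*T1)) = 564857.3710 * exp(-66462.8840/(8.314*307.4050)) = 2.8713e-06 1/s
k2 = A * exp(-Ea/(R*T2)) = 564857.3710 * exp(-66462.8840/(8.314*320.3340)) = 8.2018e-06 1/s
k2/k1 = 8.2018e-06 / 2.8713e-06 = 2.8565


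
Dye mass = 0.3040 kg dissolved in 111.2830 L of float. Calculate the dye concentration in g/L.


Formula: Conc = dye_mass(kg) / volume(L) * 1000
Substituting: Conc = 0.3040 / 111.2830 * 1000
Result: 2.7318 g/L


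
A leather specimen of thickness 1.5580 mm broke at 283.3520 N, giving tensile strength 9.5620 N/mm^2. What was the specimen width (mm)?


Formula: w = F / (TS * t)
Substituting: w = 283.3520 / (9.5620 * 1.5580)
Result: 19.0200 mm


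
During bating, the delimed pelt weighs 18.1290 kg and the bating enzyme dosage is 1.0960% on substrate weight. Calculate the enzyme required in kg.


Formula: Enzyme = substrate * pct / 100
Substituting: Enzyme = 18.1290 * 1.0960 / 100
Result: 0.1987 kg


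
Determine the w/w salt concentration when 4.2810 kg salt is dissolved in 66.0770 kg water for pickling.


Formula: Conc = salt / (water + salt) * 100
Substituting: Conc = 4.2810 / (66.0770 + 4.2810) * 100
Result: 6.0846 %


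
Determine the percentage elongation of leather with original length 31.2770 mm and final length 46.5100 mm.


Formula: Elongation = (Lf - L0) / L0 * 100
Substituting: Elongation = (46.5100 - 31.2770) / 31.2770 * 100
Result: 48.7035 %


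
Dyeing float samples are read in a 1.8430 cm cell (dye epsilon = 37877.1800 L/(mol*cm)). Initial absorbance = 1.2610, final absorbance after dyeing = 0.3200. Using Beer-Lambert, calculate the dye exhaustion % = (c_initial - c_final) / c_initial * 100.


c_initial = A_i / (epsilon * l) = 1.2610 / (37877.1800 * 1.8430) = 1.8064e-05 mol/L
c_final = A_f / (epsilon * l) = 0.3200 / (37877.1800 * 1.8430) = 4.5840e-06 mol/L
Exhaustion = (c_initial - c_final) / c_initial * 100 = (1.8064e-05 - 4.5840e-06) / 1.8064e-05 * 100 = 74.6233 %


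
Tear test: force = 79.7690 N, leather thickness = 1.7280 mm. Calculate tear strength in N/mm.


Formula: Tear strength = force / thickness
Substituting: Tear strength = 79.7690 / 1.7280
Result: 46.1626 N/mm


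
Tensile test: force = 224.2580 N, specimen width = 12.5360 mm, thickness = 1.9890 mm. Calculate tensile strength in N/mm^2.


Formula: TS = force / (width * thickness)
Substituting: TS = 224.2580 / (12.5360 * 1.9890)
Result: 8.9940 N/mm^2


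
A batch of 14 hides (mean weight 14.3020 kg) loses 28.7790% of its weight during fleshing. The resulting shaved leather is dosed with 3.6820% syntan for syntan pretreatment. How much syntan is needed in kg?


Total_raw = N * avg_wt = 14 * 14.3020 = 200.2280 kg
Substrate = Total_raw * (1 - loss/100) = 200.2280 * (1 - 28.7790/100) = 142.6044 kg
Syntan = Substrate * pct / 100 = 142.6044 * 3.6820 / 100 = 5.2507 kg


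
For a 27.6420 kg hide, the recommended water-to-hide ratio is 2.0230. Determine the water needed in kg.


Formula: Water = hide_weight * ratio
Substituting: Water = 27.6420 * 2.0230
Result: 55.9198 kg


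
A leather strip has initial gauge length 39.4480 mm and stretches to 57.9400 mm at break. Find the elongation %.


Formula: Elongation = (Lf - L0) / L0 * 100
Substituting: Elongation = (57.9400 - 39.4480) / 39.4480 * 100
Result: 46.8769 %


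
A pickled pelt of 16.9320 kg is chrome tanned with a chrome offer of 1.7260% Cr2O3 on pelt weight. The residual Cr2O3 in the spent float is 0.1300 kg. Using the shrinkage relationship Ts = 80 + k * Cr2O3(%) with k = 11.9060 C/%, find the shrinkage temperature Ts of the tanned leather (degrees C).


Offered = pelt * offer_pct / 100 = 16.9320 * 1.7260 / 100 = 0.2922 kg
Uptake = offered - residual = 0.2922 - 0.1300 = 0.1622 kg
Cr2O3% on pelt = uptake / pelt * 100 = 0.1622 / 16.9320 * 100 = 0.9582 %
Ts = 80 + k * Cr2O3% = 80 + 11.9060 * 0.9582 = 91.4086 C


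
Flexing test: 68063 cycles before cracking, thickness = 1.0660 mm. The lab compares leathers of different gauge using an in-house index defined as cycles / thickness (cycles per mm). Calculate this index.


Formula: Index = cycles / thickness
Substituting: Index = 68063 / 1.0660
Result: 63848.9681 cycles/mm


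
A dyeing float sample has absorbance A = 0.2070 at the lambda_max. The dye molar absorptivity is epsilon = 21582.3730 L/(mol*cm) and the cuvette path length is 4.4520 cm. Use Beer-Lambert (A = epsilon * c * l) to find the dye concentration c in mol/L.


Formula: c = A / (epsilon * l)
Substituting: c = 0.2070 / (21582.3730 * 4.4520)
Result: 2.1543e-06 mol/L


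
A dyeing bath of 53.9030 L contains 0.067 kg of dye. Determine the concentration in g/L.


Formula: Conc = dye_mass(kg) / volume(L) * 1000
Substituting: Conc = 0.067 / 53.9030 * 1000
Result: 1.2430 g/L


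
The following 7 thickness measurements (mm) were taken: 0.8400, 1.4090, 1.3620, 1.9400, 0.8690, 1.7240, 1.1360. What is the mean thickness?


Formula: Average = sum / n
Substituting: Average = 9.2800 / 7
Result: 1.3257 mm


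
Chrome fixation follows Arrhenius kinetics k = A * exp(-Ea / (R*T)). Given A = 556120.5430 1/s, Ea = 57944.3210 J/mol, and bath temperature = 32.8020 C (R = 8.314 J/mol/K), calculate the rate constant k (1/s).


T_K = T_C + 273.15 = 32.8020 + 273.15 = 305.9520 K
exponent = -Ea / (R * T_K) = -57944.3210 / (8.314 * 305.9520) = -22.7797
k = A * exp(exponent) = 556120.5430 * exp(-22.7797) = 7.1135e-05 1/s


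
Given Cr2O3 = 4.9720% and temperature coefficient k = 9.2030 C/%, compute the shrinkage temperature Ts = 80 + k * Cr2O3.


Formula: Ts = 80 + k * Cr2O3
Substituting: Ts = 80 + 9.2030 * 4.9720
Result: 125.7573 C


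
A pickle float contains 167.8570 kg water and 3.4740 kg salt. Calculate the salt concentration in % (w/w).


Formula: Conc = salt / (water + salt) * 100
Substituting: Conc = 3.4740 / (167.8570 + 3.4740) * 100
Result: 2.0277 %


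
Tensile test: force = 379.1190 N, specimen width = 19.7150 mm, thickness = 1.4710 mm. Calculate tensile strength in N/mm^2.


Formula: TS = force / (width * thickness)
Substituting: TS = 379.1190 / (19.7150 * 1.4710)
Result: 13.0727 N/mm^2


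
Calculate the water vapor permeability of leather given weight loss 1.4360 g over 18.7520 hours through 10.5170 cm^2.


Formula: WVP = loss / (area * time)
Substituting: WVP = 1.4360 / (10.5170 * 18.7520)
Result: 0.0072814 g/(cm^2*hr)


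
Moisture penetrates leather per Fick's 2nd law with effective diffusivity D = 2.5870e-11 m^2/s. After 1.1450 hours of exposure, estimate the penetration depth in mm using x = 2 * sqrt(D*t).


t = 1.1450 hr * 3600 = 4122.0000 s
D * t = 2.5870e-11 * 4122.0000 = 1.0664e-07
x = 2 * sqrt(D*t) = 2 * sqrt(1.0664e-07) = 6.5310e-04 m = 0.6531 mm


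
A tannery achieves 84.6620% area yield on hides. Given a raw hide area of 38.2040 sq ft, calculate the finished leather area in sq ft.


Formula: finished = raw * yield / 100
Substituting: finished = 38.2040 * 84.6620 / 100
Result: 32.3443 sq ft


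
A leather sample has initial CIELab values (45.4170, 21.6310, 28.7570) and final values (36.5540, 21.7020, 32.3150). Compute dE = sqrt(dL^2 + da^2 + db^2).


dL = -8.8630, da = 0.071, db = 3.5580
dE = sqrt((-8.8630)^2 + 0.071^2 + 3.5580^2) = 9.5508


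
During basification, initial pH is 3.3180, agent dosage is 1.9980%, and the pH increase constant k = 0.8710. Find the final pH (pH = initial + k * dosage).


Formula: pH_final = pH_initial + k * base_pct
Substituting: pH_final = 3.3180 + 0.8710 * 1.9980
Result: 5.0583


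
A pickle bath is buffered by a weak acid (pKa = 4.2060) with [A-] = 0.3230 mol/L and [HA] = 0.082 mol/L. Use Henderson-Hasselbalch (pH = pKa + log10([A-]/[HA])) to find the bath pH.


ratio = [A-] / [HA] = 0.3230 / 0.082 = 3.9390
log10(ratio) = 0.5954
pH = pKa + log10(ratio) = 4.2060 + 0.5954 = 4.8014


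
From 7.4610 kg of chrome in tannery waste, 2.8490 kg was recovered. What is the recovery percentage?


Formula: Recovery = recovered / input * 100
Substituting: Recovery = 2.8490 / 7.4610 * 100
Result: 38.1852 %


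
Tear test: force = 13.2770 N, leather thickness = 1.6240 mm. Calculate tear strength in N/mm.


Formula: Tear strength = force / thickness
Substituting: Tear strength = 13.2770 / 1.6240
Result: 8.1755 N/mm


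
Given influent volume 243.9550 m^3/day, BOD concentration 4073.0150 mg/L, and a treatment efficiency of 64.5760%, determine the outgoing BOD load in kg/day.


Load_in = volume * conc / 1000 = 243.9550 * 4073.0150 / 1000 = 993.6324 kg/day
Removed = Load_in * eff / 100 = 993.6324 * 64.5760 / 100 = 641.6480 kg/day
Load_out = Load_in - Removed = 993.6324 - 641.6480 = 351.9843 kg/day


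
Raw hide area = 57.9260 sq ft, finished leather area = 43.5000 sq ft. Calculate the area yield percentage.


Formula: Yield = finished / raw * 100
Substituting: Yield = 43.5000 / 57.9260 * 100
Result: 75.0958 %


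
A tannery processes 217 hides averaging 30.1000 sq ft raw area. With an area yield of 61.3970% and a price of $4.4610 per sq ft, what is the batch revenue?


Raw_total = N * avg_area = 217 * 30.1000 = 6531.7000 sq ft
Finished = Raw_total * yield / 100 = 6531.7000 * 61.3970 / 100 = 4010.2678 sq ft
Value = Finished * price = 4010.2678 * 4.4610 = 17889.8049 $


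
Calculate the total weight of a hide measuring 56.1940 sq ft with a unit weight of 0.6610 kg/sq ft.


Formula: Weight = area * weight_per_sqft
Substituting: Weight = 56.1940 * 0.6610
Result: 37.1442 kg


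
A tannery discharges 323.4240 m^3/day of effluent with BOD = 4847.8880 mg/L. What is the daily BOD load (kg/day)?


Formula: BOD_load = volume * conc / 1000
Substituting: BOD_load = 323.4240 * 4847.8880 / 1000
Result: 1567.9233 kg/day


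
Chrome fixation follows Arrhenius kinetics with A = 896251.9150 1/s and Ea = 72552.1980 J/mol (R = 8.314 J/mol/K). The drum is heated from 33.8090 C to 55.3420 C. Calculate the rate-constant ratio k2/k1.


T1 = 33.8090 + 273.15 = 306.9590 K; T2 = 55.3420 + 273.15 = 328.4920 K
k1 = A * exp(-Ea/(R*T1)) = 896251.9150 * exp(-72552.1980/(8.314*306.9590)) = 4.0356e-07 1/s
k2 = A * exp(-Ea/(R*T2)) = 896251.9150 * exp(-72552.1980/(8.314*328.4920)) = 2.6016e-06 1/s
k2/k1 = 2.6016e-06 / 4.0356e-07 = 6.4466


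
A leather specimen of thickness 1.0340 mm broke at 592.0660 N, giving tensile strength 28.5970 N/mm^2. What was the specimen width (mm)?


Formula: w = F / (TS * t)
Substituting: w = 592.0660 / (28.5970 * 1.0340)
Result: 20.0230 mm


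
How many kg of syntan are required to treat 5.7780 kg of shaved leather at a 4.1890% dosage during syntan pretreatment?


Formula: Syntan = substrate * pct / 100
Substituting: Syntan = 5.7780 * 4.1890 / 100
Result: 0.2420 kg


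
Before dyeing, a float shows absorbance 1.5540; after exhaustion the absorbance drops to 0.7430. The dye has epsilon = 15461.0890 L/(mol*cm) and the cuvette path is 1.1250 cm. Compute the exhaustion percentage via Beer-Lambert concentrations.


c_initial = A_i / (epsilon * l) = 1.5540 / (15461.0890 * 1.1250) = 8.9343e-05 mol/L
c_final = A_f / (epsilon * l) = 0.7430 / (15461.0890 * 1.1250) = 4.2717e-05 mol/L
Exhaustion = (c_initial - c_final) / c_initial * 100 = (8.9343e-05 - 4.2717e-05) / 8.9343e-05 * 100 = 52.1879 %


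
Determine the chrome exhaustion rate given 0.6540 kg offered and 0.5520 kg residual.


Formula: Uptake = (offered - residual) / offered * 100
Substituting: Uptake = (0.6540 - 0.5520) / 0.6540 * 100
Result: 15.5963 %


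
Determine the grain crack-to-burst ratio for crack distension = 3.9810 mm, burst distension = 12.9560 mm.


Formula: Ratio = crack / burst
Substituting: Ratio = 3.9810 / 12.9560
Result: 0.3073


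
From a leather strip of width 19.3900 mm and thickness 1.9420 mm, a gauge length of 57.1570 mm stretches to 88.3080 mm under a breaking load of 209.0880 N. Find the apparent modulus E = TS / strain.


TS = F / (w * t) = 209.0880 / (19.3900 * 1.9420) = 5.5527 N/mm^2
strain = (Lf - L0) / L0 = (88.3080 - 57.1570) / 57.1570 = 0.5450
E = TS / strain = 5.5527 / 0.5450 = 10.1882 N/mm^2


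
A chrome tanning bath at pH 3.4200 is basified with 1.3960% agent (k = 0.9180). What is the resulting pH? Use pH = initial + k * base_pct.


Formula: pH_final = pH_initial + k * base_pct
Substituting: pH_final = 3.4200 + 0.9180 * 1.3960
Result: 4.7015


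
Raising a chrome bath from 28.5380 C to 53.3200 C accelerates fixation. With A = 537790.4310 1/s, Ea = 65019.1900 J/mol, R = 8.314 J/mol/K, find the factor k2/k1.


T1 = 28.5380 + 273.15 = 301.6880 K; T2 = 53.3200 + 273.15 = 326.4700 K
k1 = A * exp(-Ea/(R*T1)) = 537790.4310 * exp(-65019.1900/(8.314*301.6880)) = 2.9696e-06 1/s
k2 = A * exp(-Ea/(R*T2)) = 537790.4310 * exp(-65019.1900/(8.314*326.4700)) = 2.1246e-05 1/s
k2/k1 = 2.1246e-05 / 2.9696e-06 = 7.1545


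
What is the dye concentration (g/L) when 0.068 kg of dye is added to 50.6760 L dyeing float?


Formula: Conc = dye_mass(kg) / volume(L) * 1000
Substituting: Conc = 0.068 / 50.6760 * 1000
Result: 1.3419 g/L


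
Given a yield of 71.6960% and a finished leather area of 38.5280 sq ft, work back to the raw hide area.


Formula: raw = finished * 100 / yield
Substituting: raw = 38.5280 * 100 / 71.6960
Result: 53.7380 sq ft


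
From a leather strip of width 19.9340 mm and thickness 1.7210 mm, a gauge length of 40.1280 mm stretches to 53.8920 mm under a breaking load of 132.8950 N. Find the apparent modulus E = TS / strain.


TS = F / (w * t) = 132.8950 / (19.9340 * 1.7210) = 3.8738 N/mm^2
strain = (Lf - L0) / L0 = (53.8920 - 40.1280) / 40.1280 = 0.3430
E = TS / strain = 3.8738 / 0.3430 = 11.2937 N/mm^2


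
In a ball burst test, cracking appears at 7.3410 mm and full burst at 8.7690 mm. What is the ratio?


Formula: Ratio = crack / burst
Substituting: Ratio = 7.3410 / 8.7690
Result: 0.8372


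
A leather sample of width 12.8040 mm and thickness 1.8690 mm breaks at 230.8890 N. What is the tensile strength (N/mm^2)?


Formula: TS = force / (width * thickness)
Substituting: TS = 230.8890 / (12.8040 * 1.8690)
Result: 9.6482 N/mm^2


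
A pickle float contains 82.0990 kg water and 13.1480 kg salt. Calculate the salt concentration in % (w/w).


Formula: Conc = salt / (water + salt) * 100
Substituting: Conc = 13.1480 / (82.0990 + 13.1480) * 100
Result: 13.8041 %


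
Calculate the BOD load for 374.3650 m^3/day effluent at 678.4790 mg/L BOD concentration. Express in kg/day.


Formula: BOD_load = volume * conc / 1000
Substituting: BOD_load = 374.3650 * 678.4790 / 1000
Result: 253.9988 kg/day


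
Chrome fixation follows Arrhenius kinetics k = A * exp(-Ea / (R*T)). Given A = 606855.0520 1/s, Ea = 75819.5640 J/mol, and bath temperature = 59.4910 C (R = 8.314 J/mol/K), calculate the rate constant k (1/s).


T_K = T_C + 273.15 = 59.4910 + 273.15 = 332.6410 K
exponent = -Ea / (R * T_K) = -75819.5640 / (8.314 * 332.6410) = -27.4155
k = A * exp(exponent) = 606855.0520 * exp(-27.4155) = 7.5284e-07 1/s


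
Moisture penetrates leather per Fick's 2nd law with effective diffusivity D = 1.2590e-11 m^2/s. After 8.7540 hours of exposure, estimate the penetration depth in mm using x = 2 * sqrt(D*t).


t = 8.7540 hr * 3600 = 31514.4000 s
D * t = 1.2590e-11 * 31514.4000 = 3.9677e-07
x = 2 * sqrt(D*t) = 2 * sqrt(3.9677e-07) = 0.00125979 m = 1.2598 mm


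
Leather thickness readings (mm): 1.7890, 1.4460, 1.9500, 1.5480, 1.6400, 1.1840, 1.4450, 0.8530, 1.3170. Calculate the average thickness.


Formula: Average = sum / n
Substituting: Average = 13.1720 / 9
Result: 1.4636 mm


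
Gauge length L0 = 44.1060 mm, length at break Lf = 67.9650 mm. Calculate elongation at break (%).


Formula: Elongation = (Lf - L0) / L0 * 100
Substituting: Elongation = (67.9650 - 44.1060) / 44.1060 * 100
Result: 54.0947 %


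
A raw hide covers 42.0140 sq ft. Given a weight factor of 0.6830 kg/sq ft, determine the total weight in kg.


Formula: Weight = area * weight_per_sqft
Substituting: Weight = 42.0140 * 0.6830
Result: 28.6956 kg


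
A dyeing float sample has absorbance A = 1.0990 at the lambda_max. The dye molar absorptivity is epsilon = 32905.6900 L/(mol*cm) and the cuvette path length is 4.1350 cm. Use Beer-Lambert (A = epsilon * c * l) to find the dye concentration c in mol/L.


Formula: c = A / (epsilon * l)
Substituting: c = 1.0990 / (32905.6900 * 4.1350)
Result: 8.0770e-06 mol/L


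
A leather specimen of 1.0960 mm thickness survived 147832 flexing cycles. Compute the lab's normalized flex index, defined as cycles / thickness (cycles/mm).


Formula: Index = cycles / thickness
Substituting: Index = 147832 / 1.0960
Result: 134883.2117 cycles/mm


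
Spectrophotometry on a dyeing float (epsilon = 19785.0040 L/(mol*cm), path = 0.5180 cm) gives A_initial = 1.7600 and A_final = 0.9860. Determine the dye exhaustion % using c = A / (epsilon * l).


c_initial = A_i / (epsilon * l) = 1.7600 / (19785.0040 * 0.5180) = 1.7173e-04 mol/L
c_final = A_f / (epsilon * l) = 0.9860 / (19785.0040 * 0.5180) = 9.6208e-05 mol/L
Exhaustion = (c_initial - c_final) / c_initial * 100 = (1.7173e-04 - 9.6208e-05) / 1.7173e-04 * 100 = 43.9773 %


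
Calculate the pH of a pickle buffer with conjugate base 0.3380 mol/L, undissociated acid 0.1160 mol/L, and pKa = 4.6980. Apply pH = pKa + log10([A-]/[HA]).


ratio = [A-] / [HA] = 0.3380 / 0.1160 = 2.9138
log10(ratio) = 0.4645
pH = pKa + log10(ratio) = 4.6980 + 0.4645 = 5.1625


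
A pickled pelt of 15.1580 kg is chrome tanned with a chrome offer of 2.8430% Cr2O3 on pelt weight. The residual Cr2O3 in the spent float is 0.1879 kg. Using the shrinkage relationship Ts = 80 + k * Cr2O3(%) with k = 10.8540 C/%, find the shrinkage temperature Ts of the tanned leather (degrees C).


Offered = pelt * offer_pct / 100 = 15.1580 * 2.8430 / 100 = 0.4309 kg
Uptake = offered - residual = 0.4309 - 0.1879 = 0.2430 kg
Cr2O3% on pelt = uptake / pelt * 100 = 0.2430 / 15.1580 * 100 = 1.6034 %
Ts = 80 + k * Cr2O3% = 80 + 10.8540 * 1.6034 = 97.4032 C


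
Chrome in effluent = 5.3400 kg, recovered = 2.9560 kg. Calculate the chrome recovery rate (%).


Formula: Recovery = recovered / input * 100
Substituting: Recovery = 2.9560 / 5.3400 * 100
Result: 55.3558 %


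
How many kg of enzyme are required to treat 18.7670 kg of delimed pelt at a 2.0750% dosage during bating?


Formula: Enzyme = substrate * pct / 100
Substituting: Enzyme = 18.7670 * 2.0750 / 100
Result: 0.3894 kg


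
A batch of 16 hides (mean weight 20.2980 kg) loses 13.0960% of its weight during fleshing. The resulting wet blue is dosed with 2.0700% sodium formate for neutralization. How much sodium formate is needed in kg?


Total_raw = N * avg_wt = 16 * 20.2980 = 324.7680 kg
Substrate = Total_raw * (1 - loss/100) = 324.7680 * (1 - 13.0960/100) = 282.2364 kg
Neutralizer = Substrate * pct / 100 = 282.2364 * 2.0700 / 100 = 5.8423 kg


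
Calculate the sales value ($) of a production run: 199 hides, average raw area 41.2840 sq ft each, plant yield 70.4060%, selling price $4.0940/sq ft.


Raw_total = N * avg_area = 199 * 41.2840 = 8215.5160 sq ft
Finished = Raw_total * yield / 100 = 8215.5160 * 70.4060 / 100 = 5784.2162 sq ft
Value = Finished * price = 5784.2162 * 4.0940 = 23680.5811 $


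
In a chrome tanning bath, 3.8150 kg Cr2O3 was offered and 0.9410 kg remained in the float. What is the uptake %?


Formula: Uptake = (offered - residual) / offered * 100
Substituting: Uptake = (3.8150 - 0.9410) / 3.8150 * 100
Result: 75.3342 %


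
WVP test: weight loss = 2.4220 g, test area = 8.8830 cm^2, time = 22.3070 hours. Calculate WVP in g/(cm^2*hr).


Formula: WVP = loss / (area * time)
Substituting: WVP = 2.4220 / (8.8830 * 22.3070)
Result: 0.0122229 g/(cm^2*hr)


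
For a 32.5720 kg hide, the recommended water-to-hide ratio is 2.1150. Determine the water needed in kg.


Formula: Water = hide_weight * ratio
Substituting: Water = 32.5720 * 2.1150
Result: 68.8898 kg


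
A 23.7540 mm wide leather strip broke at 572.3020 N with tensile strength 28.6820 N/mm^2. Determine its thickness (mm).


Formula: t = F / (TS * w)
Substituting: t = 572.3020 / (28.6820 * 23.7540)
Result: 0.8400 mm


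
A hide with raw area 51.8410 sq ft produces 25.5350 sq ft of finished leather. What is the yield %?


Formula: Yield = finished / raw * 100
Substituting: Yield = 25.5350 / 51.8410 * 100
Result: 49.2564 %


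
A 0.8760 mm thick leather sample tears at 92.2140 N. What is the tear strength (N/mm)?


Formula: Tear strength = force / thickness
Substituting: Tear strength = 92.2140 / 0.8760
Result: 105.2671 N/mm


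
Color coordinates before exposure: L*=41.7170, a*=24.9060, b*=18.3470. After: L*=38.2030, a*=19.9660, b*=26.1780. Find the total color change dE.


dL = -3.5140, da = -4.9400, db = 7.8310
dE = sqrt((-3.5140)^2 + (-4.9400)^2 + 7.8310^2) = 9.9034


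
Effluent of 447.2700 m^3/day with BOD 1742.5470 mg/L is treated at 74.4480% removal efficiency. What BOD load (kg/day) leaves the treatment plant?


Load_in = volume * conc / 1000 = 447.2700 * 1742.5470 / 1000 = 779.3890 kg/day
Removed = Load_in * eff / 100 = 779.3890 * 74.4480 / 100 = 580.2395 kg/day
Load_out = Load_in - Removed = 779.3890 - 580.2395 = 199.1495 kg/day


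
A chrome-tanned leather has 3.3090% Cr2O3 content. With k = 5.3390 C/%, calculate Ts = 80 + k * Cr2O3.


Formula: Ts = 80 + k * Cr2O3
Substituting: Ts = 80 + 5.3390 * 3.3090
Result: 97.6668 C


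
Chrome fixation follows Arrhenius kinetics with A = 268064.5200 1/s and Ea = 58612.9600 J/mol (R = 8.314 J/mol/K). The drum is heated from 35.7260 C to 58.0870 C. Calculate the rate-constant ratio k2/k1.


T1 = 35.7260 + 273.15 = 308.8760 K; T2 = 58.0870 + 273.15 = 331.2370 K
k1 = A * exp(-Ea/(R*T1)) = 268064.5200 * exp(-58612.9600/(8.314*308.8760)) = 3.2789e-05 1/s
k2 = A * exp(-Ea/(R*T2)) = 268064.5200 * exp(-58612.9600/(8.314*331.2370)) = 1.5307e-04 1/s
k2/k1 = 1.5307e-04 / 3.2789e-05 = 4.6684


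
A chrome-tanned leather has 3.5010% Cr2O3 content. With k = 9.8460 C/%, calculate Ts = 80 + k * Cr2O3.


Formula: Ts = 80 + k * Cr2O3
Substituting: Ts = 80 + 9.8460 * 3.5010
Result: 114.4708 C


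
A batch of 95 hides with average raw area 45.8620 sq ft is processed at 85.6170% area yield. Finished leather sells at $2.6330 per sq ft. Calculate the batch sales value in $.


Raw_total = N * avg_area = 95 * 45.8620 = 4356.8900 sq ft
Finished = Raw_total * yield / 100 = 4356.8900 * 85.6170 / 100 = 3730.2385 sq ft
Value = Finished * price = 3730.2385 * 2.6330 = 9821.7180 $


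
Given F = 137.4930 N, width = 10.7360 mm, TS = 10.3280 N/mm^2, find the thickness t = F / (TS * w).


Formula: t = F / (TS * w)
Substituting: t = 137.4930 / (10.3280 * 10.7360)
Result: 1.2400 mm


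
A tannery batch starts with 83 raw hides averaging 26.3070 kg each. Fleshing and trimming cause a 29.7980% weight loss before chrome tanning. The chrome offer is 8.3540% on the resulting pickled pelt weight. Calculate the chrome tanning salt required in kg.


Total_raw = N * avg_wt = 83 * 26.3070 = 2183.4810 kg
Substrate = Total_raw * (1 - loss/100) = 2183.4810 * (1 - 29.7980/100) = 1532.8473 kg
Chrome = Substrate * pct / 100 = 1532.8473 * 8.3540 / 100 = 128.0541 kg


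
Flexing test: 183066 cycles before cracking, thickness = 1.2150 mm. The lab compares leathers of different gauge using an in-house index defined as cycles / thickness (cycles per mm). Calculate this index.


Formula: Index = cycles / thickness
Substituting: Index = 183066 / 1.2150
Result: 150671.6049 cycles/mm


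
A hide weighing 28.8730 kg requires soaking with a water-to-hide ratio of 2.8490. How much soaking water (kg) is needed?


Formula: Water = hide_weight * ratio
Substituting: Water = 28.8730 * 2.8490
Result: 82.2592 kg


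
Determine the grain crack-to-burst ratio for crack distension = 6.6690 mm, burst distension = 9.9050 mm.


Formula: Ratio = crack / burst
Substituting: Ratio = 6.6690 / 9.9050
Result: 0.6733


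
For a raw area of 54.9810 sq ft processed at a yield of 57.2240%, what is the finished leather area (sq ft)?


Formula: finished = raw * yield / 100
Substituting: finished = 54.9810 * 57.2240 / 100
Result: 31.4623 sq ft


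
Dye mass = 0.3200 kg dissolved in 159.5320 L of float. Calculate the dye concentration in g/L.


Formula: Conc = dye_mass(kg) / volume(L) * 1000
Substituting: Conc = 0.3200 / 159.5320 * 1000
Result: 2.0059 g/L


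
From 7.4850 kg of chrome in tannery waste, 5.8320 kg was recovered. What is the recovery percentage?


Formula: Recovery = recovered / input * 100
Substituting: Recovery = 5.8320 / 7.4850 * 100
Result: 77.9158 %


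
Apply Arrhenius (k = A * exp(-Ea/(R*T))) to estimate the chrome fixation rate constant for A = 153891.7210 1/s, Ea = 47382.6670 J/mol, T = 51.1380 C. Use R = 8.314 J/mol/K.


T_K = T_C + 273.15 = 51.1380 + 273.15 = 324.2880 K
exponent = -Ea / (R * T_K) = -47382.6670 / (8.314 * 324.2880) = -17.5743
k = A * exp(exponent) = 153891.7210 * exp(-17.5743) = 0.00358743 1/s


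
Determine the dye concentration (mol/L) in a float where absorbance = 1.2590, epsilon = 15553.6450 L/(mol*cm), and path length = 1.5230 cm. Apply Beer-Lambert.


Formula: c = A / (epsilon * l)
Substituting: c = 1.2590 / (15553.6450 * 1.5230)
Result: 5.3149e-05 mol/L


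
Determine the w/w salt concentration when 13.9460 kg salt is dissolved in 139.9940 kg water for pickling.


Formula: Conc = salt / (water + salt) * 100
Substituting: Conc = 13.9460 / (139.9940 + 13.9460) * 100
Result: 9.0594 %


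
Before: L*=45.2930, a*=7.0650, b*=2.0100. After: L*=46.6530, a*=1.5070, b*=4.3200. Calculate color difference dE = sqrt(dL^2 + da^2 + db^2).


dL = 1.3600, da = -5.5580, db = 2.3100
dE = sqrt(1.3600^2 + (-5.5580)^2 + 2.3100^2) = 6.1707


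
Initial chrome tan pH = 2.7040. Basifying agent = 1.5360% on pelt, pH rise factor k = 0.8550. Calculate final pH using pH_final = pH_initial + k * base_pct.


Formula: pH_final = pH_initial + k * base_pct
Substituting: pH_final = 2.7040 + 0.8550 * 1.5360
Result: 4.0173


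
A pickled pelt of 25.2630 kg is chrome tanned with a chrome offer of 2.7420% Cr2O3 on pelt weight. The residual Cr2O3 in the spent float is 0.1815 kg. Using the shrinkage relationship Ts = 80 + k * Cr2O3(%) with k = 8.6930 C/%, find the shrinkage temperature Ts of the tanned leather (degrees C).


Offered = pelt * offer_pct / 100 = 25.2630 * 2.7420 / 100 = 0.6927 kg
Uptake = offered - residual = 0.6927 - 0.1815 = 0.5112 kg
Cr2O3% on pelt = uptake / pelt * 100 = 0.5112 / 25.2630 * 100 = 2.0236 %
Ts = 80 + k * Cr2O3% = 80 + 8.6930 * 2.0236 = 97.5908 C


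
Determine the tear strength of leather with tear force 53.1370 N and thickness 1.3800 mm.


Formula: Tear strength = force / thickness
Substituting: Tear strength = 53.1370 / 1.3800
Result: 38.5051 N/mm


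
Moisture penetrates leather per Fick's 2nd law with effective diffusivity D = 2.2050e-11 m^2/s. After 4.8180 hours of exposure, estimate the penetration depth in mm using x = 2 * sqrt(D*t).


t = 4.8180 hr * 3600 = 17344.8000 s
D * t = 2.2050e-11 * 17344.8000 = 3.8245e-07
x = 2 * sqrt(D*t) = 2 * sqrt(3.8245e-07) = 0.00123686 m = 1.2369 mm


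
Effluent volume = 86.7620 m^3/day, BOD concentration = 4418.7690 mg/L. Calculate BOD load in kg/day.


Formula: BOD_load = volume * conc / 1000
Substituting: BOD_load = 86.7620 * 4418.7690 / 1000
Result: 383.3812 kg/day


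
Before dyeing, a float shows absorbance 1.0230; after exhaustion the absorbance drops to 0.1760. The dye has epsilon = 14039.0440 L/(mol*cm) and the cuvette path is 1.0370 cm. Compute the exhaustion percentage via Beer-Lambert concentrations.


c_initial = A_i / (epsilon * l) = 1.0230 / (14039.0440 * 1.0370) = 7.0268e-05 mol/L
c_final = A_f / (epsilon * l) = 0.1760 / (14039.0440 * 1.0370) = 1.2089e-05 mol/L
Exhaustion = (c_initial - c_final) / c_initial * 100 = (7.0268e-05 - 1.2089e-05) / 7.0268e-05 * 100 = 82.7957 %


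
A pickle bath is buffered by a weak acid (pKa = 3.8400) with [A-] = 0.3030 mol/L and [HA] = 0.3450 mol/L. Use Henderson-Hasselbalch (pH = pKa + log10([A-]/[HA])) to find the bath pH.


ratio = [A-] / [HA] = 0.3030 / 0.3450 = 0.8783
log10(ratio) = -0.0563765
pH = pKa + log10(ratio) = 3.8400 - 0.0563765 = 3.7836


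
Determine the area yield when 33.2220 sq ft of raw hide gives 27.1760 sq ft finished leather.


Formula: Yield = finished / raw * 100
Substituting: Yield = 27.1760 / 33.2220 * 100
Result: 81.8012 %


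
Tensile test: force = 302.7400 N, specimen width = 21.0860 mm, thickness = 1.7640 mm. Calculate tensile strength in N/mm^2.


Formula: TS = force / (width * thickness)
Substituting: TS = 302.7400 / (21.0860 * 1.7640)
Result: 8.1391 N/mm^2


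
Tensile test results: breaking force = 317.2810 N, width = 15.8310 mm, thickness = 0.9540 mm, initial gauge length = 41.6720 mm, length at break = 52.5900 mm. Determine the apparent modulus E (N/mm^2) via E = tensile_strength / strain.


TS = F / (w * t) = 317.2810 / (15.8310 * 0.9540) = 21.0081 N/mm^2
strain = (Lf - L0) / L0 = (52.5900 - 41.6720) / 41.6720 = 0.2620
E = TS / strain = 21.0081 / 0.2620 = 80.1842 N/mm^2


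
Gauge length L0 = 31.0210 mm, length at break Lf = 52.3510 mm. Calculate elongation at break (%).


Formula: Elongation = (Lf - L0) / L0 * 100
Substituting: Elongation = (52.3510 - 31.0210) / 31.0210 * 100
Result: 68.7599 %


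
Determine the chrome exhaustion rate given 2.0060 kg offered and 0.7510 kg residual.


Formula: Uptake = (offered - residual) / offered * 100
Substituting: Uptake = (2.0060 - 0.7510) / 2.0060 * 100
Result: 62.5623 %


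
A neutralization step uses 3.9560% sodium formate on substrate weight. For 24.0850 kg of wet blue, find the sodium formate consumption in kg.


Formula: Neutralizer = substrate * pct / 100
Substituting: Neutralizer = 24.0850 * 3.9560 / 100
Result: 0.9528 kg


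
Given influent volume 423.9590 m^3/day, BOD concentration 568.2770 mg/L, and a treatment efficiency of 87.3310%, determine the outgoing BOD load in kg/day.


Load_in = volume * conc / 1000 = 423.9590 * 568.2770 / 1000 = 240.9261 kg/day
Removed = Load_in * eff / 100 = 240.9261 * 87.3310 / 100 = 210.4032 kg/day
Load_out = Load_in - Removed = 240.9261 - 210.4032 = 30.5229 kg/day


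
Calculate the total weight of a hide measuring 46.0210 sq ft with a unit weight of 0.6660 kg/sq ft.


Formula: Weight = area * weight_per_sqft
Substituting: Weight = 46.0210 * 0.6660
Result: 30.6500 kg


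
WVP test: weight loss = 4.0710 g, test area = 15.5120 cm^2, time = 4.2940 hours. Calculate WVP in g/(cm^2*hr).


Formula: WVP = loss / (area * time)
Substituting: WVP = 4.0710 / (15.5120 * 4.2940)
Result: 0.0611183 g/(cm^2*hr)


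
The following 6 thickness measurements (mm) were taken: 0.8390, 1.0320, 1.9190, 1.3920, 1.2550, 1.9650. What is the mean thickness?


Formula: Average = sum / n
Substituting: Average = 8.4020 / 6
Result: 1.4003 mm


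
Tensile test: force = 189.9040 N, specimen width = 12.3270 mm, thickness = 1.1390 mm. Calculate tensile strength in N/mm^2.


Formula: TS = force / (width * thickness)
Substituting: TS = 189.9040 / (12.3270 * 1.1390)
Result: 13.5255 N/mm^2


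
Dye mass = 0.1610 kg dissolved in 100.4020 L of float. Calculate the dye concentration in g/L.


Formula: Conc = dye_mass(kg) / volume(L) * 1000
Substituting: Conc = 0.1610 / 100.4020 * 1000
Result: 1.6036 g/L


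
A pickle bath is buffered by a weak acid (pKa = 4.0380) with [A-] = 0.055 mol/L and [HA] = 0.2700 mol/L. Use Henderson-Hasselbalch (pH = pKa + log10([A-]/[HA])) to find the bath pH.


ratio = [A-] / [HA] = 0.055 / 0.2700 = 0.2037
log10(ratio) = -0.6910
pH = pKa + log10(ratio) = 4.0380 - 0.6910 = 3.3470


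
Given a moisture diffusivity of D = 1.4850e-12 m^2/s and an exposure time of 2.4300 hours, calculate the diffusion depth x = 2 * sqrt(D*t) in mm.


t = 2.4300 hr * 3600 = 8748.0000 s
D * t = 1.4850e-12 * 8748.0000 = 1.2991e-08
x = 2 * sqrt(D*t) = 2 * sqrt(1.2991e-08) = 2.2795e-04 m = 0.2280 mm


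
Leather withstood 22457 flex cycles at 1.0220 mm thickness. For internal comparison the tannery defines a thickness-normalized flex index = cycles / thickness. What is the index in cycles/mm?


Formula: Index = cycles / thickness
Substituting: Index = 22457 / 1.0220
Result: 21973.5812 cycles/mm


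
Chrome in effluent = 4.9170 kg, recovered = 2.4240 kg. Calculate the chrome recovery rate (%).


Formula: Recovery = recovered / input * 100
Substituting: Recovery = 2.4240 / 4.9170 * 100
Result: 49.2984 %


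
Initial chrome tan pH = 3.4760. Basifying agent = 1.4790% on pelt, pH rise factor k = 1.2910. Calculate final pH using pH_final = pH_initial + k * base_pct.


Formula: pH_final = pH_initial + k * base_pct
Substituting: pH_final = 3.4760 + 1.2910 * 1.4790
Result: 5.3854


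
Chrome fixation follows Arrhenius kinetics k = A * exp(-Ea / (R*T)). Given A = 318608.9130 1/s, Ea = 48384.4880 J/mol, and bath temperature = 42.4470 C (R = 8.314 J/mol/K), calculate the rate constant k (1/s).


T_K = T_C + 273.15 = 42.4470 + 273.15 = 315.5970 K
exponent = -Ea / (R * T_K) = -48384.4880 / (8.314 * 315.5970) = -18.4401
k = A * exp(exponent) = 318608.9130 * exp(-18.4401) = 0.00312482 1/s


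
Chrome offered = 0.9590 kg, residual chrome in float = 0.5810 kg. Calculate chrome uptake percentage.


Formula: Uptake = (offered - residual) / offered * 100
Substituting: Uptake = (0.9590 - 0.5810) / 0.9590 * 100
Result: 39.4161 %


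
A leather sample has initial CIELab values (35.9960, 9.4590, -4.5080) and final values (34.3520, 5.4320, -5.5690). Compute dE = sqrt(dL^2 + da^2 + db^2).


dL = -1.6440, da = -4.0270, db = -1.0610
dE = sqrt((-1.6440)^2 + (-4.0270)^2 + (-1.0610)^2) = 4.4772


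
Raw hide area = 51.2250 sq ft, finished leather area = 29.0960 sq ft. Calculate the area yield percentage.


Formula: Yield = finished / raw * 100
Substituting: Yield = 29.0960 / 51.2250 * 100
Result: 56.8004 %


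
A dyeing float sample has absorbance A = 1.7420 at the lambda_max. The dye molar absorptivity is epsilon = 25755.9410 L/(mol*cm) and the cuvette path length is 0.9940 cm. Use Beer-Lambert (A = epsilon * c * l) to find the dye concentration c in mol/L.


Formula: c = A / (epsilon * l)
Substituting: c = 1.7420 / (25755.9410 * 0.9940)
Result: 6.8043e-05 mol/L


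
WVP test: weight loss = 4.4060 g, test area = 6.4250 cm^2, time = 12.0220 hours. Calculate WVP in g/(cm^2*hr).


Formula: WVP = loss / (area * time)
Substituting: WVP = 4.4060 / (6.4250 * 12.0220)
Result: 0.057042 g/(cm^2*hr)


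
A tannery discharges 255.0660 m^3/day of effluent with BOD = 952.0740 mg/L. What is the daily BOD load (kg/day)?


Formula: BOD_load = volume * conc / 1000
Substituting: BOD_load = 255.0660 * 952.0740 / 1000
Result: 242.8417 kg/day


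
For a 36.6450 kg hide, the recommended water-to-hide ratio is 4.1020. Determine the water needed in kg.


Formula: Water = hide_weight * ratio
Substituting: Water = 36.6450 * 4.1020
Result: 150.3178 kg


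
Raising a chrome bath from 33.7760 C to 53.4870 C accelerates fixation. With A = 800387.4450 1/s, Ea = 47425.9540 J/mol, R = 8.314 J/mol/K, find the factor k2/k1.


T1 = 33.7760 + 273.15 = 306.9260 K; T2 = 53.4870 + 273.15 = 326.6370 K
k1 = A * exp(-Ea/(R*T1)) = 800387.4450 * exp(-47425.9540/(8.314*306.9260)) = 0.00678821 1/s
k2 = A * exp(-Ea/(R*T2)) = 800387.4450 * exp(-47425.9540/(8.314*326.6370)) = 0.020837 1/s
k2/k1 = 0.020837 / 0.00678821 = 3.0696


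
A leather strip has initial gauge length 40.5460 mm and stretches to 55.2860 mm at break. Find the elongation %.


Formula: Elongation = (Lf - L0) / L0 * 100
Substituting: Elongation = (55.2860 - 40.5460) / 40.5460 * 100
Result: 36.3538 %
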